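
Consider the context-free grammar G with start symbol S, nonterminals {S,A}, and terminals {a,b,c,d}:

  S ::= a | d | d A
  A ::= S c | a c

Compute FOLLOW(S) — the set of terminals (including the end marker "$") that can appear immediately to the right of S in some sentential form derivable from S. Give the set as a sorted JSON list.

FIRST iteration:
[1]
  A via A→a c: +{a}
  S via S→a: +{a}
  S via S→d: +{d}
  S: {a,d}  A: {a}
[2]
  A via A→S c: +{d}
  S: {a,d}  A: {a,d}
[3] (stable)
  S: {a,d}  A: {a,d}

FOLLOW sets:
seed FOLLOW(S) with $
pass 1:
  A→S c: FOLLOW(S) ⊇ FIRST(c) = {c}; new: +{c}
  S→d A: FOLLOW(A) ⊇ FOLLOW(S) ⊇ {$,c}; new: +{$,c}
  FOLLOW[S]={$,c}  FOLLOW[A]={$,c}
pass 2: (stable)
  FOLLOW[S]={$,c}  FOLLOW[A]={$,c}

FOLLOW(S) = ["$", "c"]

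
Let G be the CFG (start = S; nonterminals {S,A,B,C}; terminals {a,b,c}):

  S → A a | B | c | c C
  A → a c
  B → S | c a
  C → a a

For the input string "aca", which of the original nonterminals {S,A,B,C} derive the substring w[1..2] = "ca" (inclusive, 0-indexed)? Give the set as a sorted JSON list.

CNF form of G:
  S -> A T0 | T1 C | T1 T0 | c
  A -> T0 T1
  B -> A T0 | T1 C | T1 T0 | c
  C -> T0 T0
  T0 -> a
  T1 -> c

CYK table (by increasing span) — only the sub-triangle for w[1..2]:
  cell(1,1) c: {B,S,T1}  orig:{B,S}
  cell(2,2) a: {T0}  orig:{}
  cell(1,2) ca: {B,S}

Original NTs in T[1,2] deriving "ca": ["B", "S"]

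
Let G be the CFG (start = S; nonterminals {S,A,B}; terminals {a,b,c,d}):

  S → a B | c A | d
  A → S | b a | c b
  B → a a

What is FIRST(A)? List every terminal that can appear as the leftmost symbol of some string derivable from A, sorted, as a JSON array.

FIRST sets, iterate to fixpoint:
iter 1:
  A via A→b a: +{b}
  A via A→c b: +{c}
  B via B→a a: +{a}
  S via S→a B: +{a}
  S via S→c A: +{c}
  S via S→d: +{d}
  FIRST[S]={a,c,d}  FIRST[A]={b,c}  FIRST[B]={a}
iter 2:
  A via A→S: +{a,d}
  FIRST[S]={a,c,d}  FIRST[A]={a,b,c,d}  FIRST[B]={a}
iter 3: (stable)
  FIRST[S]={a,c,d}  FIRST[A]={a,b,c,d}  FIRST[B]={a}

FIRST(A) = ["a", "b", "c", "d"]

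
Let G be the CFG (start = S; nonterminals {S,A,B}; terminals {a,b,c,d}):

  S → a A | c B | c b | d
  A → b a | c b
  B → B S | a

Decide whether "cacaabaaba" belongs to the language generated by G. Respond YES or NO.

Convert to CNF:
  S -> T1 A | T2 B | T2 T0 | d
  A -> T0 T1 | T2 T0
  B -> B S | a
  T0 -> b
  T1 -> a
  T2 -> c

CYK fill:
  T[0,0] 'c' = {T2}  orig:{}
  T[1,1] 'a' = {B,T1}  orig:{B}
  T[2,2] 'c' = {T2}  orig:{}
  T[3,3] 'a' = {B,T1}  orig:{B}
  T[4,4] 'a' = {B,T1}  orig:{B}
  T[5,5] 'b' = {T0}  orig:{}
  T[6,6] 'a' = {B,T1}  orig:{B}
  T[7,7] 'a' = {B,T1}  orig:{B}
  T[8,8] 'b' = {T0}  orig:{}
  T[9,9] 'a' = {B,T1}  orig:{B}
  T[0,1] 'ca' = {S}
  T[1,2] 'ac' = ∅
  T[2,3] 'ca' = {S}
  T[3,4] 'aa' = ∅
  T[4,5] 'ab' = ∅
  T[5,6] 'ba' = {A}
  T[6,7] 'aa' = ∅
  T[7,8] 'ab' = ∅
  T[8,9] 'ba' = {A}
  T[0,2] 'cac' = ∅
  T[1,3] 'aca' = {B}
  T[2,4] 'caa' = ∅
  T[3,5] 'aab' = ∅
  T[4,6] 'aba' = {S}
  T[5,7] 'baa' = ∅
  T[6,8] 'aab' = ∅
  T[7,9] 'aba' = {S}
  T[0,3] 'caca' = {S}
  T[1,4] 'acaa' = ∅
  T[2,5] 'caab' = ∅
  T[3,6] 'aaba' = {B}
  T[4,7] 'abaa' = ∅
  T[5,8] 'baab' = ∅
  T[6,9] 'aaba' = {B}
  T[0,4] 'cacaa' = ∅
  T[1,5] 'acaab' = ∅
  T[2,6] 'caaba' = {S}
  T[3,7] 'aabaa' = ∅
  T[4,8] 'abaab' = ∅
  T[5,9] 'baaba' = ∅
  T[0,5] 'cacaab' = ∅
  T[1,6] 'acaaba' = {B}
  T[2,7] 'caabaa' = ∅
  T[3,8] 'aabaab' = ∅
  T[4,9] 'abaaba' = ∅
  T[0,6] 'cacaaba' = {S}
  T[1,7] 'acaabaa' = ∅
  T[2,8] 'caabaab' = ∅
  T[3,9] 'aabaaba' = {B}
  T[0,7] 'cacaabaa' = ∅
  T[1,8] 'acaabaab' = ∅
  T[2,9] 'caabaaba' = {S}
  T[0,8] 'cacaabaab' = ∅
  T[1,9] 'acaabaaba' = {B}
  T[0,9] 'cacaabaaba' = {S}

S ∈ T[0,9] ⇒ YES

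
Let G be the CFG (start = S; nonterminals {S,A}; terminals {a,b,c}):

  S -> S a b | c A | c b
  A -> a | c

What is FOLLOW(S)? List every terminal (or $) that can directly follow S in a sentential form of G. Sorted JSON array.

Compute FIRST by fixpoint:
iter 1:
  A via A→a: +{a}
  A via A→c: +{c}
  S via S→c A: +{c}
  FIRST(S)={c}  FIRST(A)={a,c}
iter 2: — fixpoint
  FIRST(S)={c}  FIRST(A)={a,c}

Compute FOLLOW by fixpoint:
initialize: $ ∈ FOLLOW(S)
pass 1:
  S→S a b: FOLLOW(S) ⊇ FIRST(a) = {a}; new: +{a}
  S→c A: FOLLOW(A) ⊇ FOLLOW(S) ⊇ {$,a}; new: +{$,a}
  FOLLOW(S)={$,a}  FOLLOW(A)={$,a}
pass 2: done
  FOLLOW(S)={$,a}  FOLLOW(A)={$,a}

FOLLOW(S) = ["$", "a"]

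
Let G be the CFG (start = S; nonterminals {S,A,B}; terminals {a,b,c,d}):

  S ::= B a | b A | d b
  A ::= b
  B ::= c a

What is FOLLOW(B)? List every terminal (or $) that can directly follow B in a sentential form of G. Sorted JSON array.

Compute FIRST by fixpoint:
[1]
  A via A→b: +{b}
  B via B→c a: +{c}
  S via S→B a: +{c}
  S via S→b A: +{b}
  S via S→d b: +{d}
  S: {b,c,d}  A: {b}  B: {c}
[2] (no change)
  S: {b,c,d}  A: {b}  B: {c}

Compute FOLLOW by fixpoint:
seed FOLLOW(S) with $
round 1:
  S→B a: FOLLOW(B) ⊇ FIRST(a) = {a}; new: +{a}
  S→b A: FOLLOW(A) ⊇ FOLLOW(S) ⊇ {$}; new: +{$}
  FOLLOW[S]={$}  FOLLOW[A]={$}  FOLLOW[B]={a}
round 2: — fixpoint
  FOLLOW[S]={$}  FOLLOW[A]={$}  FOLLOW[B]={a}

FOLLOW(B) = ["a"]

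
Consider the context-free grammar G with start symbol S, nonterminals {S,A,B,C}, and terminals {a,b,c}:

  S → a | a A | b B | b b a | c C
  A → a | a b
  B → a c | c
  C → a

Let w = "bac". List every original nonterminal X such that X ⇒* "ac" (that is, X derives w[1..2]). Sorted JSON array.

CNF form of G:
  S -> T0 A | T1 B | T1 X3 | T2 C | a
  A -> T0 T1 | a
  B -> T0 T2 | c
  C -> a
  T0 -> a
  T1 -> b
  T2 -> c
  X3 -> T1 T0

CYK fill — only the sub-triangle for w[1..2]:
  T[1,1] 'a' = {A,C,S,T0}  orig:{A,C,S}
  T[2,2] 'c' = {B,T2}  orig:{B}
  T[1,2] 'ac' = {B}

Original NTs in T[1,2] deriving "ac": ["B"]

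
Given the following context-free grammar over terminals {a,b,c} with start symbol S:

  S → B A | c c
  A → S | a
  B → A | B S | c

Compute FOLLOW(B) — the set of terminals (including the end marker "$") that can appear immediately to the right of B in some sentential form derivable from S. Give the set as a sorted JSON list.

FIRST sets, iterate to fixpoint:
[1]
  A via A→a: +{a}
  B via B→A: +{a}
  B via B→c: +{c}
  S via S→B A: +{a,c}
  FIRST[S]={a,c}  FIRST[A]={a}  FIRST[B]={a,c}
[2]
  A via A→S: +{c}
  FIRST[S]={a,c}  FIRST[A]={a,c}  FIRST[B]={a,c}
[3] — fixpoint
  FIRST[S]={a,c}  FIRST[A]={a,c}  FIRST[B]={a,c}

Compute FOLLOW by fixpoint:
FOLLOW(S) := {$}
round 1:
  B→B S: FOLLOW(B) ⊇ FIRST(S) = {a,c}; new: +{a,c}
  B→B S: FOLLOW(S) ⊇ FOLLOW(B) ⊇ {a,c}; new: +{a,c}
  S→B A: FOLLOW(A) ⊇ FOLLOW(S) ⊇ {$,a,c}; new: +{$,a,c}
  FOLLOW(S)={$,a,c}  FOLLOW(A)={$,a,c}  FOLLOW(B)={a,c}
round 2: (no change)
  FOLLOW(S)={$,a,c}  FOLLOW(A)={$,a,c}  FOLLOW(B)={a,c}

FOLLOW(B) = ["a", "c"]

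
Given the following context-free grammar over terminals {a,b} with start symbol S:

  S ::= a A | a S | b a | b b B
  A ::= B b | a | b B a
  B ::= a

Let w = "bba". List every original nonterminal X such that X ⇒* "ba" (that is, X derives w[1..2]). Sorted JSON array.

CNF form of G:
  S -> T0 T1 | T0 X3 | T1 A | T1 S
  A -> B T0 | T0 X2 | a
  B -> a
  T0 -> b
  T1 -> a
  X2 -> B T1
  X3 -> T0 B

CYK fill (cells [i..j] with 1 ≤ i ≤ j ≤ 2 only):
  T[1,1] 'b' = {T0}  orig:{}
  T[2,2] 'a' = {A,B,T1}  orig:{A,B}
  T[1,2] 'ba' = {S,X3}  orig:{S}

Original NTs in T[1,2] deriving "ba": ["S"]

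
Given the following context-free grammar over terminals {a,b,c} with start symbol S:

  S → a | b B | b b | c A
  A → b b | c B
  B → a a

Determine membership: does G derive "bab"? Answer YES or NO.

Convert to CNF:
  S -> T0 B | T0 T0 | T1 A | a
  A -> T0 T0 | T1 B
  B -> T2 T2
  T0 -> b
  T1 -> c
  T2 -> a

Fill CYK table bottom-up:
  [0..0]={T0}  "b"  orig:{}
  [1..1]={S,T2}  "a"  orig:{S}
  [2..2]={T0}  "b"  orig:{}
  [0..1]=∅  "ba"
  [1..2]=∅  "ab"
  [0..2]=∅  "bab"

S ∉ T[0,2] ⇒ NO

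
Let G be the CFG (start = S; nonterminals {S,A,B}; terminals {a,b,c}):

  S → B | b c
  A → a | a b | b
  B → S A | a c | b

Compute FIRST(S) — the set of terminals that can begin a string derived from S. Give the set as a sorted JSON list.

Compute FIRST by fixpoint:
pass 1:
  A via A→a: +{a}
  A via A→b: +{b}
  B via B→a c: +{a}
  B via B→b: +{b}
  S via S→B: +{a,b}
  FIRST(S)={a,b}  FIRST(A)={a,b}  FIRST(B)={a,b}
pass 2: done
  FIRST(S)={a,b}  FIRST(A)={a,b}  FIRST(B)={a,b}

FIRST(S) = ["a", "b"]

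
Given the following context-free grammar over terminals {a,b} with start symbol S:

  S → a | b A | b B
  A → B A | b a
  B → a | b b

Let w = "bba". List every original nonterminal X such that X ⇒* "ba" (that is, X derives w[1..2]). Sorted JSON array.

CNF form of G:
  S -> T0 A | T0 B | a
  A -> B A | T0 T1
  B -> T0 T0 | a
  T0 -> b
  T1 -> a

CYK fill (cells [i..j] with 1 ≤ i ≤ j ≤ 2 only):
  cell(1,1) b: {T0}  orig:{}
  cell(2,2) a: {B,S,T1}  orig:{B,S}
  cell(1,2) ba: {A,S}

Original NTs in T[1,2] deriving "ba": ["A", "S"]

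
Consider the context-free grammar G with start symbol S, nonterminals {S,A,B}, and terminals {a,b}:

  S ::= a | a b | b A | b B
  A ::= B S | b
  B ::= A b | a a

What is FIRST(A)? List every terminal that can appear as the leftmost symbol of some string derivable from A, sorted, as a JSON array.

Compute FIRST by fixpoint:
[1]
  A via A→b: +{b}
  B via B→A b: +{b}
  B via B→a a: +{a}
  S via S→a: +{a}
  S via S→b A: +{b}
  FIRST(S)={a,b}  FIRST(A)={b}  FIRST(B)={a,b}
[2]
  A via A→B S: +{a}
  FIRST(S)={a,b}  FIRST(A)={a,b}  FIRST(B)={a,b}
[3] — fixpoint
  FIRST(S)={a,b}  FIRST(A)={a,b}  FIRST(B)={a,b}

FIRST(A) = ["a", "b"]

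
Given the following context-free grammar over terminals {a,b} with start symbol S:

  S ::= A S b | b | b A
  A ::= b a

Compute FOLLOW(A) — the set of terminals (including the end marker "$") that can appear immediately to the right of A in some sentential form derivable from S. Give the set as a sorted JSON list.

Compute FIRST by fixpoint:
round 1:
  A via A→b a: +{b}
  S via S→A S b: +{b}
  FIRST(S)={b}  FIRST(A)={b}
round 2: (stable)
  FIRST(S)={b}  FIRST(A)={b}

Compute FOLLOW by fixpoint:
seed FOLLOW(S) with $
round 1:
  S→A S b: FOLLOW(A) ⊇ FIRST(S) = {b}; new: +{b}
  S→A S b: FOLLOW(S) ⊇ FIRST(b) = {b}; new: +{b}
  S→b A: FOLLOW(A) ⊇ FOLLOW(S) ⊇ {$,b}; new: +{$}
  FOLLOW[S]={$,b}  FOLLOW[A]={$,b}
round 2: done
  FOLLOW[S]={$,b}  FOLLOW[A]={$,b}

FOLLOW(A) = ["$", "b"]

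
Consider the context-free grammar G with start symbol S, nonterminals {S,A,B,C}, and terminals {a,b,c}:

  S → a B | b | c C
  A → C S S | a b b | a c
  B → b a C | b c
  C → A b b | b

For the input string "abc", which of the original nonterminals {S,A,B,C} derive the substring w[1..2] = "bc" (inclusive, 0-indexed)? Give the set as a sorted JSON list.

Convert to CNF:
  S -> T0 B | T2 C | b
  A -> C X3 | T0 T2 | T0 X4
  B -> T1 T2 | T1 X5
  C -> A X6 | b
  T0 -> a
  T1 -> b
  T2 -> c
  X3 -> S S
  X4 -> T1 T1
  X5 -> T0 C
  X6 -> T1 T1

CYK fill (cells [i..j] with 1 ≤ i ≤ j ≤ 2 only):
  [1..1]={C,S,T1}  "b"  orig:{C,S}
  [2..2]={T2}  "c"  orig:{}
  [1..2]={B}  "bc"

Original NTs in T[1,2] deriving "bc": ["B"]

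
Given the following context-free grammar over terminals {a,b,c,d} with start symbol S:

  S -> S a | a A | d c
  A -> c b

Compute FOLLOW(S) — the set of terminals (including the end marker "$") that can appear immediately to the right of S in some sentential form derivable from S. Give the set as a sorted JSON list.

Compute FIRST by fixpoint:
[1]
  A via A→c b: +{c}
  S via S→a A: +{a}
  S via S→d c: +{d}
  FIRST[S]={a,d}  FIRST[A]={c}
[2] — fixpoint
  FIRST[S]={a,d}  FIRST[A]={c}

FOLLOW sets:
initialize: $ ∈ FOLLOW(S)
pass 1:
  S→S a: FOLLOW(S) ⊇ FIRST(a) = {a}; new: +{a}
  S→a A: FOLLOW(A) ⊇ FOLLOW(S) ⊇ {$,a}; new: +{$,a}
  FOLLOW[S]={$,a}  FOLLOW[A]={$,a}
pass 2: (no change)
  FOLLOW[S]={$,a}  FOLLOW[A]={$,a}

FOLLOW(S) = ["$", "a"]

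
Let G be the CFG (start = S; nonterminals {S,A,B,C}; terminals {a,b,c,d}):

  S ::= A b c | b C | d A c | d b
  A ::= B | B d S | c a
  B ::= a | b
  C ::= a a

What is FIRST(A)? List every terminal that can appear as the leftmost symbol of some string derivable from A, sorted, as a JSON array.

FIRST sets, iterate to fixpoint:
round 1:
  A via A→c a: +{c}
  B via B→a: +{a}
  B via B→b: +{b}
  C via C→a a: +{a}
  S via S→A b c: +{c}
  S via S→b C: +{b}
  S via S→d A c: +{d}
  S: {b,c,d}  A: {c}  B: {a,b}  C: {a}
round 2:
  A via A→B: +{a,b}
  S via S→A b c: +{a}
  S: {a,b,c,d}  A: {a,b,c}  B: {a,b}  C: {a}
round 3: done
  S: {a,b,c,d}  A: {a,b,c}  B: {a,b}  C: {a}

FIRST(A) = ["a", "b", "c"]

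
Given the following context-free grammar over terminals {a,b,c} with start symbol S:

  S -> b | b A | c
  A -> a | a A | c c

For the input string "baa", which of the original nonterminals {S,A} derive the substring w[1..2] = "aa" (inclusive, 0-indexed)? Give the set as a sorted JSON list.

Convert to CNF:
  S -> T2 A | b | c
  A -> T0 A | T1 T1 | a
  T0 -> a
  T1 -> c
  T2 -> b

CYK fill (cells [i..j] with 1 ≤ i ≤ j ≤ 2 only):
  [1..1]={A,T0}  "a"  orig:{A}
  [2..2]={A,T0}  "a"  orig:{A}
  [1..2]={A}  "aa"

Original NTs in T[1,2] deriving "aa": ["A"]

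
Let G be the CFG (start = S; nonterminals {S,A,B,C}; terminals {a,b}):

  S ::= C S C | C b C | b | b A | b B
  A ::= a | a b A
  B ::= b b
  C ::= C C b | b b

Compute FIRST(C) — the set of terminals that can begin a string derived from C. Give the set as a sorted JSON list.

FIRST sets, iterate to fixpoint:
iter 1:
  A via A→a: +{a}
  B via B→b b: +{b}
  C via C→b b: +{b}
  S via S→C S C: +{b}
  FIRST(S)={b}  FIRST(A)={a}  FIRST(B)={b}  FIRST(C)={b}
iter 2: done
  FIRST(S)={b}  FIRST(A)={a}  FIRST(B)={b}  FIRST(C)={b}

FIRST(C) = ["b"]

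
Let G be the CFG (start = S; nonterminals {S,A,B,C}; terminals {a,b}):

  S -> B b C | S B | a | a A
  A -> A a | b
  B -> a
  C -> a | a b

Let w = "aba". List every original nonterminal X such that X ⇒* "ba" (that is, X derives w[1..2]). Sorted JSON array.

Convert to CNF:
  S -> B X2 | S B | T0 A | a
  A -> A T0 | b
  B -> a
  C -> T0 T1 | a
  T0 -> a
  T1 -> b
  X2 -> T1 C

Fill CYK table bottom-up, restricted to cells inside w[1..2]:
  [1..1]={A,T1}  "b"  orig:{A}
  [2..2]={B,C,S,T0}  "a"  orig:{B,C,S}
  [1..2]={A,X2}  "ba"  orig:{A}

Original NTs in T[1,2] deriving "ba": ["A"]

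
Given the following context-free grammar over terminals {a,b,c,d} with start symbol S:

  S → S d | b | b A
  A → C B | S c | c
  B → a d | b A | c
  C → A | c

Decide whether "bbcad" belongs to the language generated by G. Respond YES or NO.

Convert to CNF:
  S -> S T2 | T3 A | b
  A -> C B | S T0 | c
  B -> T1 T2 | T3 A | c
  C -> C B | S T0 | c
  T0 -> c
  T1 -> a
  T2 -> d
  T3 -> b

CYK fill:
  T[0,0] 'b' = {S,T3}  orig:{S}
  T[1,1] 'b' = {S,T3}  orig:{S}
  T[2,2] 'c' = {A,B,C,T0}  orig:{A,B,C}
  T[3,3] 'a' = {T1}  orig:{}
  T[4,4] 'd' = {T2}  orig:{}
  T[0,1] 'bb' = ∅
  T[1,2] 'bc' = {A,B,C,S}
  T[2,3] 'ca' = ∅
  T[3,4] 'ad' = {B}
  T[0,2] 'bbc' = {B,S}
  T[1,3] 'bca' = ∅
  T[2,4] 'cad' = {A,C}
  T[0,3] 'bbca' = ∅
  T[1,4] 'bcad' = {A,B,C,S}
  T[0,4] 'bbcad' = {B,S}

S ∈ T[0,4] ⇒ YES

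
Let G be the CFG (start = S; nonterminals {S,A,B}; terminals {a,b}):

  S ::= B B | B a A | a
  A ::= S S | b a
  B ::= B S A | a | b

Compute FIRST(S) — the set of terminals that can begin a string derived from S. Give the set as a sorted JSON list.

FIRST iteration:
[1]
  A via A→b a: +{b}
  B via B→a: +{a}
  B via B→b: +{b}
  S via S→B B: +{a,b}
  FIRST(S)={a,b}  FIRST(A)={b}  FIRST(B)={a,b}
[2]
  A via A→S S: +{a}
  FIRST(S)={a,b}  FIRST(A)={a,b}  FIRST(B)={a,b}
[3] — fixpoint
  FIRST(S)={a,b}  FIRST(A)={a,b}  FIRST(B)={a,b}

FIRST(S) = ["a", "b"]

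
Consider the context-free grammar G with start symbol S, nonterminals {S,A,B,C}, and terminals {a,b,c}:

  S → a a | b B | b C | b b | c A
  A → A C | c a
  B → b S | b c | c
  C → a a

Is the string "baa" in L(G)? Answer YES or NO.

CNF form of G:
  S -> T0 A | T1 T1 | T2 B | T2 C | T2 T2
  A -> A C | T0 T1
  B -> T2 S | T2 T0 | c
  C -> T1 T1
  T0 -> c
  T1 -> a
  T2 -> b

CYK table (by increasing span):
  [0..0]={T2}  "b"  orig:{}
  [1..1]={T1}  "a"  orig:{}
  [2..2]={T1}  "a"  orig:{}
  [0..1]=∅  "ba"
  [1..2]={C,S}  "aa"
  [0..2]={B,S}  "baa"

S ∈ T[0,2] ⇒ YES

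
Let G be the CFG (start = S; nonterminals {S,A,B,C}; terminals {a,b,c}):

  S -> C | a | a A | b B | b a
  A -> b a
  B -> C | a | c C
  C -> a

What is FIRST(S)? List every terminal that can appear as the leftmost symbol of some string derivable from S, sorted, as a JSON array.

Compute FIRST by fixpoint:
iter 1:
  A via A→b a: +{b}
  B via B→a: +{a}
  B via B→c C: +{c}
  C via C→a: +{a}
  S via S→C: +{a}
  S via S→b B: +{b}
  FIRST(S)={a,b}  FIRST(A)={b}  FIRST(B)={a,c}  FIRST(C)={a}
iter 2: — fixpoint
  FIRST(S)={a,b}  FIRST(A)={b}  FIRST(B)={a,c}  FIRST(C)={a}

FIRST(S) = ["a", "b"]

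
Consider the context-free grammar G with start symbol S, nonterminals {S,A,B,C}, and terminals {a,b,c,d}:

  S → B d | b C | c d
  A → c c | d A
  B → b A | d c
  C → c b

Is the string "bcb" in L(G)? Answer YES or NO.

Convert to CNF:
  S -> B T1 | T0 T1 | T2 C
  A -> T0 T0 | T1 A
  B -> T1 T0 | T2 A
  C -> T0 T2
  T0 -> c
  T1 -> d
  T2 -> b

Fill CYK table bottom-up:
  cell(0,0) b: {T2}  orig:{}
  cell(1,1) c: {T0}  orig:{}
  cell(2,2) b: {T2}  orig:{}
  cell(0,1) bc: ∅
  cell(1,2) cb: {C}
  cell(0,2) bcb: {S}

S ∈ T[0,2] ⇒ YES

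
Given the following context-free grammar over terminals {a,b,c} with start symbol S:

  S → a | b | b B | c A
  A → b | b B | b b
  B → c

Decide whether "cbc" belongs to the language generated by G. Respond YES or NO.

Convert to CNF:
  S -> T0 B | T1 A | a | b
  A -> T0 B | T0 T0 | b
  B -> c
  T0 -> b
  T1 -> c

CYK fill:
  T[0,0] 'c' = {B,T1}  orig:{B}
  T[1,1] 'b' = {A,S,T0}  orig:{A,S}
  T[2,2] 'c' = {B,T1}  orig:{B}
  T[0,1] 'cb' = {S}
  T[1,2] 'bc' = {A,S}
  T[0,2] 'cbc' = {S}

S ∈ T[0,2] ⇒ YES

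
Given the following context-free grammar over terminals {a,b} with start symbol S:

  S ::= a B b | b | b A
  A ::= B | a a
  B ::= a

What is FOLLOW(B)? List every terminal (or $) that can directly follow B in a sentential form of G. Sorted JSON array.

Compute FIRST by fixpoint:
pass 1:
  A via A→a a: +{a}
  B via B→a: +{a}
  S via S→a B b: +{a}
  S via S→b: +{b}
  FIRST(S)={a,b}  FIRST(A)={a}  FIRST(B)={a}
pass 2: (stable)
  FIRST(S)={a,b}  FIRST(A)={a}  FIRST(B)={a}

FOLLOW sets:
initialize: $ ∈ FOLLOW(S)
pass 1:
  S→a B b: FOLLOW(B) ⊇ FIRST(b) = {b}; new: +{b}
  S→b A: FOLLOW(A) ⊇ FOLLOW(S) ⊇ {$}; new: +{$}
  FOLLOW(S)={$}  FOLLOW(A)={$}  FOLLOW(B)={b}
pass 2:
  A→B: FOLLOW(B) ⊇ FOLLOW(A) ⊇ {$}; new: +{$}
  FOLLOW(S)={$}  FOLLOW(A)={$}  FOLLOW(B)={$,b}
pass 3: done
  FOLLOW(S)={$}  FOLLOW(A)={$}  FOLLOW(B)={$,b}

FOLLOW(B) = ["$", "b"]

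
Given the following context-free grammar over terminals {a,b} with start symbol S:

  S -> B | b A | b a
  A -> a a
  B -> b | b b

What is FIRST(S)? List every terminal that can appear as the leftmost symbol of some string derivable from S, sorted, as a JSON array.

FIRST iteration:
iter 1:
  A via A→a a: +{a}
  B via B→b: +{b}
  S via S→B: +{b}
  S: {b}  A: {a}  B: {b}
iter 2: done
  S: {b}  A: {a}  B: {b}

FIRST(S) = ["b"]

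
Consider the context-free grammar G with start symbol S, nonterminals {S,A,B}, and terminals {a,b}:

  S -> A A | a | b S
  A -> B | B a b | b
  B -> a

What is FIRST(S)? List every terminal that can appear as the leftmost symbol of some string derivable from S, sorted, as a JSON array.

FIRST iteration:
round 1:
  A via A→b: +{b}
  B via B→a: +{a}
  S via S→A A: +{b}
  S via S→a: +{a}
  S: {a,b}  A: {b}  B: {a}
round 2:
  A via A→B: +{a}
  S: {a,b}  A: {a,b}  B: {a}
round 3: (no change)
  S: {a,b}  A: {a,b}  B: {a}

FIRST(S) = ["a", "b"]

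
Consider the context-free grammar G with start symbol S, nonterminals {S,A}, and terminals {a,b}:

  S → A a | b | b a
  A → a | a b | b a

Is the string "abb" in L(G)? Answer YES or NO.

Convert to CNF:
  S -> A T0 | T1 T0 | b
  A -> T0 T1 | T1 T0 | a
  T0 -> a
  T1 -> b

CYK table (by increasing span):
  cell(0,0) a: {A,T0}  orig:{A}
  cell(1,1) b: {S,T1}  orig:{S}
  cell(2,2) b: {S,T1}  orig:{S}
  cell(0,1) ab: {A}
  cell(1,2) bb: ∅
  cell(0,2) abb: ∅

S ∉ T[0,2] ⇒ NO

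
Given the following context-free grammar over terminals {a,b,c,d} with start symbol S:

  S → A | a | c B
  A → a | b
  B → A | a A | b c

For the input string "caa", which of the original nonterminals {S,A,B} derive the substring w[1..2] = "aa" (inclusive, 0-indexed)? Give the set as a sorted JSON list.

Convert to CNF:
  S -> T2 B | a | b
  A -> a | b
  B -> T0 A | T1 T2 | a | b
  T0 -> a
  T1 -> b
  T2 -> c

Fill CYK table bottom-up — only the sub-triangle for w[1..2]:
  T[1,1] 'a' = {A,B,S,T0}  orig:{A,B,S}
  T[2,2] 'a' = {A,B,S,T0}  orig:{A,B,S}
  T[1,2] 'aa' = {B}

Original NTs in T[1,2] deriving "aa": ["B"]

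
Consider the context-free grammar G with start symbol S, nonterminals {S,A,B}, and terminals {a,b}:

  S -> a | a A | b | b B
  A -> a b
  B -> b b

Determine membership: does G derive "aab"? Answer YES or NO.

Convert to CNF:
  S -> T0 A | T1 B | a | b
  A -> T0 T1
  B -> T1 T1
  T0 -> a
  T1 -> b

CYK fill:
  cell(0,0) a: {S,T0}  orig:{S}
  cell(1,1) a: {S,T0}  orig:{S}
  cell(2,2) b: {S,T1}  orig:{S}
  cell(0,1) aa: ∅
  cell(1,2) ab: {A}
  cell(0,2) aab: {S}

S ∈ T[0,2] ⇒ YES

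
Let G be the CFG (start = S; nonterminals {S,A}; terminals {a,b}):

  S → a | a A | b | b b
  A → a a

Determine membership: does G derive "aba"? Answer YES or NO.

Convert to CNF:
  S -> T0 A | T1 T1 | a | b
  A -> T0 T0
  T0 -> a
  T1 -> b

Fill CYK table bottom-up:
  [0..0]={S,T0}  "a"  orig:{S}
  [1..1]={S,T1}  "b"  orig:{S}
  [2..2]={S,T0}  "a"  orig:{S}
  [0..1]=∅  "ab"
  [1..2]=∅  "ba"
  [0..2]=∅  "aba"

S ∉ T[0,2] ⇒ NO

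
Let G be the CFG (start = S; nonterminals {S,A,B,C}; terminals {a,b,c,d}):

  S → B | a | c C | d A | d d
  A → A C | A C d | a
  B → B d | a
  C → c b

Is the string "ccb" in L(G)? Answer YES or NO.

Convert to CNF:
  S -> B T0 | T0 A | T0 T0 | T1 C | a
  A -> A C | A X3 | a
  B -> B T0 | a
  C -> T1 T2
  T0 -> d
  T1 -> c
  T2 -> b
  X3 -> C T0

Fill CYK table bottom-up:
  cell(0,0) c: {T1}  orig:{}
  cell(1,1) c: {T1}  orig:{}
  cell(2,2) b: {T2}  orig:{}
  cell(0,1) cc: ∅
  cell(1,2) cb: {C}
  cell(0,2) ccb: {S}

S ∈ T[0,2] ⇒ YES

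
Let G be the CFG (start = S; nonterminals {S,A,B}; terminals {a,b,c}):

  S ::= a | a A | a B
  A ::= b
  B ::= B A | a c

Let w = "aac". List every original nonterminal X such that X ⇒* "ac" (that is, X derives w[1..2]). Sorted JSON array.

Convert to CNF:
  S -> T0 A | T0 B | a
  A -> b
  B -> B A | T0 T1
  T0 -> a
  T1 -> c

CYK fill, restricted to cells inside w[1..2]:
  cell(1,1) a: {S,T0}  orig:{S}
  cell(2,2) c: {T1}  orig:{}
  cell(1,2) ac: {B}

Original NTs in T[1,2] deriving "ac": ["B"]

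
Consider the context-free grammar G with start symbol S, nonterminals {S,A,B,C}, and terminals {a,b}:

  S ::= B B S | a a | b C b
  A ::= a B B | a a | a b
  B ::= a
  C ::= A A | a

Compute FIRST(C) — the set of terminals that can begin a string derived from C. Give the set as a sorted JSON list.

FIRST iteration:
round 1:
  A via A→a B B: +{a}
  B via B→a: +{a}
  C via C→A A: +{a}
  S via S→B B S: +{a}
  S via S→b C b: +{b}
  FIRST(S)={a,b}  FIRST(A)={a}  FIRST(B)={a}  FIRST(C)={a}
round 2: done
  FIRST(S)={a,b}  FIRST(A)={a}  FIRST(B)={a}  FIRST(C)={a}

FIRST(C) = ["a"]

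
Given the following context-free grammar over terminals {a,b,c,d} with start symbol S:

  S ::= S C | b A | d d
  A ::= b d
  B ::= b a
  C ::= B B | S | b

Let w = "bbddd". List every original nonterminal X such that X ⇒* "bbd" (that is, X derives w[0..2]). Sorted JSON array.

Convert to CNF:
  S -> S C | T0 A | T1 T1
  A -> T0 T1
  B -> T0 T2
  C -> B B | S C | T0 A | T1 T1 | b
  T0 -> b
  T1 -> d
  T2 -> a

CYK fill (cells [i..j] with 0 ≤ i ≤ j ≤ 2 only):
  [0..0]={C,T0}  "b"  orig:{C}
  [1..1]={C,T0}  "b"  orig:{C}
  [2..2]={T1}  "d"  orig:{}
  [0..1]=∅  "bb"
  [1..2]={A}  "bd"
  [0..2]={C,S}  "bbd"

Original NTs in T[0,2] deriving "bbd": ["C", "S"]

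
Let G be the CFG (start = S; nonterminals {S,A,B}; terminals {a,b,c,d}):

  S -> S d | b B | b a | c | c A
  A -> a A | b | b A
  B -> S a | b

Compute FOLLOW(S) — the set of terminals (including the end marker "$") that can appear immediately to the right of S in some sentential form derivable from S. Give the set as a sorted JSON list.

FIRST iteration:
pass 1:
  A via A→a A: +{a}
  A via A→b: +{b}
  B via B→b: +{b}
  S via S→b B: +{b}
  S via S→c: +{c}
  FIRST(S)={b,c}  FIRST(A)={a,b}  FIRST(B)={b}
pass 2:
  B via B→S a: +{c}
  FIRST(S)={b,c}  FIRST(A)={a,b}  FIRST(B)={b,c}
pass 3: done
  FIRST(S)={b,c}  FIRST(A)={a,b}  FIRST(B)={b,c}

FOLLOW sets:
FOLLOW(S) := {$}
iter 1:
  B→S a: FOLLOW(S) ⊇ FIRST(a) = {a}; new: +{a}
  S→S d: FOLLOW(S) ⊇ FIRST(d) = {d}; new: +{d}
  S→b B: FOLLOW(B) ⊇ FOLLOW(S) ⊇ {$,a,d}; new: +{$,a,d}
  S→c A: FOLLOW(A) ⊇ FOLLOW(S) ⊇ {$,a,d}; new: +{$,a,d}
  FOLLOW[S]={$,a,d}  FOLLOW[A]={$,a,d}  FOLLOW[B]={$,a,d}
iter 2: (no change)
  FOLLOW[S]={$,a,d}  FOLLOW[A]={$,a,d}  FOLLOW[B]={$,a,d}

FOLLOW(S) = ["$", "a", "d"]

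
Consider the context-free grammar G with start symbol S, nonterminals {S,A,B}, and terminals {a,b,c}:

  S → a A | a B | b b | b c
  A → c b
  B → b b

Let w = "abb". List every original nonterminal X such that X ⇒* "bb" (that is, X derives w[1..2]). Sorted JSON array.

CNF form of G:
  S -> T1 T0 | T1 T1 | T2 A | T2 B
  A -> T0 T1
  B -> T1 T1
  T0 -> c
  T1 -> b
  T2 -> a

CYK table (by increasing span) — only the sub-triangle for w[1..2]:
  T[1,1] 'b' = {T1}  orig:{}
  T[2,2] 'b' = {T1}  orig:{}
  T[1,2] 'bb' = {B,S}

Original NTs in T[1,2] deriving "bb": ["B", "S"]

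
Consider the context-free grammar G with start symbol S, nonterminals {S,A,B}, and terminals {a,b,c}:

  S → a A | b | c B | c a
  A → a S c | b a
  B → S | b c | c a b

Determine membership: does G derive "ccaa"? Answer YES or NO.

Convert to CNF:
  S -> T0 A | T1 B | T1 T0 | b
  A -> T0 X3 | T2 T0
  B -> T0 A | T1 B | T1 T0 | T1 X4 | T2 T1 | b
  T0 -> a
  T1 -> c
  T2 -> b
  X3 -> S T1
  X4 -> T0 T2

Fill CYK table bottom-up:
  [0..0]={T1}  "c"  orig:{}
  [1..1]={T1}  "c"  orig:{}
  [2..2]={T0}  "a"  orig:{}
  [3..3]={T0}  "a"  orig:{}
  [0..1]=∅  "cc"
  [1..2]={B,S}  "ca"
  [2..3]=∅  "aa"
  [0..2]={B,S}  "cca"
  [1..3]=∅  "caa"
  [0..3]=∅  "ccaa"

S ∉ T[0,3] ⇒ NO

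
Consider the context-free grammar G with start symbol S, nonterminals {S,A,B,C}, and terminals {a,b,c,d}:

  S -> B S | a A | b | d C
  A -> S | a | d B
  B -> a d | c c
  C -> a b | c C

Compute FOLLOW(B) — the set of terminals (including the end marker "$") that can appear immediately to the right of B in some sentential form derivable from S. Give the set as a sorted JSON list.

Compute FIRST by fixpoint:
round 1:
  A via A→a: +{a}
  A via A→d B: +{d}
  B via B→a d: +{a}
  B via B→c c: +{c}
  C via C→a b: +{a}
  C via C→c C: +{c}
  S via S→B S: +{a,c}
  S via S→b: +{b}
  S via S→d C: +{d}
  FIRST[S]={a,b,c,d}  FIRST[A]={a,d}  FIRST[B]={a,c}  FIRST[C]={a,c}
round 2:
  A via A→S: +{b,c}
  FIRST[S]={a,b,c,d}  FIRST[A]={a,b,c,d}  FIRST[B]={a,c}  FIRST[C]={a,c}
round 3: done
  FIRST[S]={a,b,c,d}  FIRST[A]={a,b,c,d}  FIRST[B]={a,c}  FIRST[C]={a,c}

FOLLOW iteration:
initialize: $ ∈ FOLLOW(S)
round 1:
  S→B S: FOLLOW(B) ⊇ FIRST(S) = {a,b,c,d}; new: +{a,b,c,d}
  S→a A: FOLLOW(A) ⊇ FOLLOW(S) ⊇ {$}; new: +{$}
  S→d C: FOLLOW(C) ⊇ FOLLOW(S) ⊇ {$}; new: +{$}
  S: {$}  A: {$}  B: {a,b,c,d}  C: {$}
round 2:
  A→d B: FOLLOW(B) ⊇ FOLLOW(A) ⊇ {$}; new: +{$}
  S: {$}  A: {$}  B: {$,a,b,c,d}  C: {$}
round 3: — fixpoint
  S: {$}  A: {$}  B: {$,a,b,c,d}  C: {$}

FOLLOW(B) = ["$", "a", "b", "c", "d"]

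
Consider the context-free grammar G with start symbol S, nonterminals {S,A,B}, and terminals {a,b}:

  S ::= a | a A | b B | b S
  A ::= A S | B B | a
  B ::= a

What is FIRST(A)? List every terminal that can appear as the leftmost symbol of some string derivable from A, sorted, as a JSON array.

FIRST sets, iterate to fixpoint:
[1]
  A via A→a: +{a}
  B via B→a: +{a}
  S via S→a: +{a}
  S via S→b B: +{b}
  FIRST[S]={a,b}  FIRST[A]={a}  FIRST[B]={a}
[2] (stable)
  FIRST[S]={a,b}  FIRST[A]={a}  FIRST[B]={a}

FIRST(A) = ["a"]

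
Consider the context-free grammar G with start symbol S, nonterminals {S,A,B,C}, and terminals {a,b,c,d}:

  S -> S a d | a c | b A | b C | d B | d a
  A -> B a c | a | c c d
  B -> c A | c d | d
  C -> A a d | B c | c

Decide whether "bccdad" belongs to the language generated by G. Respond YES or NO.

CNF form of G:
  S -> S X7 | T0 T1 | T2 B | T2 T0 | T3 A | T3 C
  A -> B X4 | T1 X5 | a
  B -> T1 A | T1 T2 | d
  C -> A X6 | B T1 | c
  T0 -> a
  T1 -> c
  T2 -> d
  T3 -> b
  X4 -> T0 T1
  X5 -> T1 T2
  X6 -> T0 T2
  X7 -> T0 T2

Fill CYK table bottom-up:
  cell(0,0) b: {T3}  orig:{}
  cell(1,1) c: {C,T1}  orig:{C}
  cell(2,2) c: {C,T1}  orig:{C}
  cell(3,3) d: {B,T2}  orig:{B}
  cell(4,4) a: {A,T0}  orig:{A}
  cell(5,5) d: {B,T2}  orig:{B}
  cell(0,1) bc: {S}
  cell(1,2) cc: ∅
  cell(2,3) cd: {B,X5}  orig:{B}
  cell(3,4) da: {S}
  cell(4,5) ad: {X6,X7}  orig:{}
  cell(0,2) bcc: ∅
  cell(1,3) ccd: {A}
  cell(2,4) cda: ∅
  cell(3,5) dad: ∅
  cell(0,3) bccd: {S}
  cell(1,4) ccda: ∅
  cell(2,5) cdad: ∅
  cell(0,4) bccda: ∅
  cell(1,5) ccdad: {C}
  cell(0,5) bccdad: {S}

S ∈ T[0,5] ⇒ YES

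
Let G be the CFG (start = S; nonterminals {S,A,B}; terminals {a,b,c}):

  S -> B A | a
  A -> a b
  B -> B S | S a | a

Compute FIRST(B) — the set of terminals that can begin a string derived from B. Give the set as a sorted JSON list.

Compute FIRST by fixpoint:
round 1:
  A via A→a b: +{a}
  B via B→a: +{a}
  S via S→B A: +{a}
  S: {a}  A: {a}  B: {a}
round 2: (no change)
  S: {a}  A: {a}  B: {a}

FIRST(B) = ["a"]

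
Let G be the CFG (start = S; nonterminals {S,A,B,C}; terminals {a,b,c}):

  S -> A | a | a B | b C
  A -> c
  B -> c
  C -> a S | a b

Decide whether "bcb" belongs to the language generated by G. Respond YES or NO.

Convert to CNF:
  S -> T0 B | T1 C | a | c
  A -> c
  B -> c
  C -> T0 S | T0 T1
  T0 -> a
  T1 -> b

CYK table (by increasing span):
  cell(0,0) b: {T1}  orig:{}
  cell(1,1) c: {A,B,S}
  cell(2,2) b: {T1}  orig:{}
  cell(0,1) bc: ∅
  cell(1,2) cb: ∅
  cell(0,2) bcb: ∅

S ∉ T[0,2] ⇒ NO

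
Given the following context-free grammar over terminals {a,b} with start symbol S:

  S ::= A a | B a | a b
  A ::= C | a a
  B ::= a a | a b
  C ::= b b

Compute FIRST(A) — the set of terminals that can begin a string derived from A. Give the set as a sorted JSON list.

FIRST iteration:
[1]
  A via A→a a: +{a}
  B via B→a a: +{a}
  C via C→b b: +{b}
  S via S→A a: +{a}
  S: {a}  A: {a}  B: {a}  C: {b}
[2]
  A via A→C: +{b}
  S via S→A a: +{b}
  S: {a,b}  A: {a,b}  B: {a}  C: {b}
[3] done
  S: {a,b}  A: {a,b}  B: {a}  C: {b}

FIRST(A) = ["a", "b"]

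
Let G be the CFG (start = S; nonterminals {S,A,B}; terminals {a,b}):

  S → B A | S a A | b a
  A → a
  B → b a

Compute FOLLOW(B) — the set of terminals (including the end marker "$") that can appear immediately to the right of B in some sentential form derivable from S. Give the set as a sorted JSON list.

FIRST iteration:
pass 1:
  A via A→a: +{a}
  B via B→b a: +{b}
  S via S→B A: +{b}
  FIRST(S)={b}  FIRST(A)={a}  FIRST(B)={b}
pass 2: (no change)
  FIRST(S)={b}  FIRST(A)={a}  FIRST(B)={b}

Compute FOLLOW by fixpoint:
initialize: $ ∈ FOLLOW(S)
[1]
  S→B A: FOLLOW(B) ⊇ FIRST(A) = {a}; new: +{a}
  S→B A: FOLLOW(A) ⊇ FOLLOW(S) ⊇ {$}; new: +{$}
  S→S a A: FOLLOW(S) ⊇ FIRST(a) = {a}; new: +{a}
  S→S a A: FOLLOW(A) ⊇ FOLLOW(S) ⊇ {$,a}; new: +{a}
  S: {$,a}  A: {$,a}  B: {a}
[2] — fixpoint
  S: {$,a}  A: {$,a}  B: {a}

FOLLOW(B) = ["a"]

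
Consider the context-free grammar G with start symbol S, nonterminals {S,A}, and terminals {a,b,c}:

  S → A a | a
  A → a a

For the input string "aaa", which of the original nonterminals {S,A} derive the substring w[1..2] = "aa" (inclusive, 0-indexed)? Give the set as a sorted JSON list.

CNF form of G:
  S -> A T0 | a
  A -> T0 T0
  T0 -> a

Fill CYK table bottom-up, restricted to cells inside w[1..2]:
  [1..1]={S,T0}  "a"  orig:{S}
  [2..2]={S,T0}  "a"  orig:{S}
  [1..2]={A}  "aa"

Original NTs in T[1,2] deriving "aa": ["A"]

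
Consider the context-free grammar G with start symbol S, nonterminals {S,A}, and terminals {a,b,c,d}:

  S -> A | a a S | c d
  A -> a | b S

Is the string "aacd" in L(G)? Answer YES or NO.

Convert to CNF:
  S -> T0 S | T1 X4 | T2 T3 | a
  A -> T0 S | a
  T0 -> b
  T1 -> a
  T2 -> c
  T3 -> d
  X4 -> T1 S

CYK fill:
  cell(0,0) a: {A,S,T1}  orig:{A,S}
  cell(1,1) a: {A,S,T1}  orig:{A,S}
  cell(2,2) c: {T2}  orig:{}
  cell(3,3) d: {T3}  orig:{}
  cell(0,1) aa: {X4}  orig:{}
  cell(1,2) ac: ∅
  cell(2,3) cd: {S}
  cell(0,2) aac: ∅
  cell(1,3) acd: {X4}  orig:{}
  cell(0,3) aacd: {S}

S ∈ T[0,3] ⇒ YES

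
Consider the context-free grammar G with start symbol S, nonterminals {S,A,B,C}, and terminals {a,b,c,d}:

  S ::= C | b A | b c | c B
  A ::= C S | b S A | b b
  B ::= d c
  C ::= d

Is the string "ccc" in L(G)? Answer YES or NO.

CNF form of G:
  S -> T0 A | T0 T2 | T2 B | d
  A -> C S | T0 T0 | T0 X3
  B -> T1 T2
  C -> d
  T0 -> b
  T1 -> d
  T2 -> c
  X3 -> S A

Fill CYK table bottom-up:
  [0..0]={T2}  "c"  orig:{}
  [1..1]={T2}  "c"  orig:{}
  [2..2]={T2}  "c"  orig:{}
  [0..1]=∅  "cc"
  [1..2]=∅  "cc"
  [0..2]=∅  "ccc"

S ∉ T[0,2] ⇒ NO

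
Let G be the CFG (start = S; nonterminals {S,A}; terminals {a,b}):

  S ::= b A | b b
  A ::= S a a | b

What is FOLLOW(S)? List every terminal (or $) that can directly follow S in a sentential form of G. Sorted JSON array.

Compute FIRST by fixpoint:
iter 1:
  A via A→b: +{b}
  S via S→b A: +{b}
  FIRST[S]={b}  FIRST[A]={b}
iter 2: done
  FIRST[S]={b}  FIRST[A]={b}

Compute FOLLOW by fixpoint:
initialize: $ ∈ FOLLOW(S)
iter 1:
  A→S a a: FOLLOW(S) ⊇ FIRST(a) = {a}; new: +{a}
  S→b A: FOLLOW(A) ⊇ FOLLOW(S) ⊇ {$,a}; new: +{$,a}
  FOLLOW[S]={$,a}  FOLLOW[A]={$,a}
iter 2: — fixpoint
  FOLLOW[S]={$,a}  FOLLOW[A]={$,a}

FOLLOW(S) = ["$", "a"]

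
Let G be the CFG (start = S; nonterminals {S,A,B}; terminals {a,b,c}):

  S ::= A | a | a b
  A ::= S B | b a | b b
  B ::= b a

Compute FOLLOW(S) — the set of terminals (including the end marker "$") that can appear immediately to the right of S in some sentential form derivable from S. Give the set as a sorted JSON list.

FIRST sets, iterate to fixpoint:
pass 1:
  A via A→b a: +{b}
  B via B→b a: +{b}
  S via S→A: +{b}
  S via S→a: +{a}
  FIRST[S]={a,b}  FIRST[A]={b}  FIRST[B]={b}
pass 2:
  A via A→S B: +{a}
  FIRST[S]={a,b}  FIRST[A]={a,b}  FIRST[B]={b}
pass 3: (stable)
  FIRST[S]={a,b}  FIRST[A]={a,b}  FIRST[B]={b}

Compute FOLLOW by fixpoint:
FOLLOW(S) := {$}
round 1:
  A→S B: FOLLOW(S) ⊇ FIRST(B) = {b}; new: +{b}
  S→A: FOLLOW(A) ⊇ FOLLOW(S) ⊇ {$,b}; new: +{$,b}
  FOLLOW(S)={$,b}  FOLLOW(A)={$,b}  FOLLOW(B)={}
round 2:
  A→S B: FOLLOW(B) ⊇ FOLLOW(A) ⊇ {$,b}; new: +{$,b}
  FOLLOW(S)={$,b}  FOLLOW(A)={$,b}  FOLLOW(B)={$,b}
round 3: done
  FOLLOW(S)={$,b}  FOLLOW(A)={$,b}  FOLLOW(B)={$,b}

FOLLOW(S) = ["$", "b"]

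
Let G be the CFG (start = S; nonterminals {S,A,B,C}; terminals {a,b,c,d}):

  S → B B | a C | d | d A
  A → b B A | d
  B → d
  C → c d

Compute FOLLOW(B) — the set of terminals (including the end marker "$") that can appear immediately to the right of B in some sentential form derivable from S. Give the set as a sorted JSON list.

Compute FIRST by fixpoint:
pass 1:
  A via A→b B A: +{b}
  A via A→d: +{d}
  B via B→d: +{d}
  C via C→c d: +{c}
  S via S→B B: +{d}
  S via S→a C: +{a}
  FIRST[S]={a,d}  FIRST[A]={b,d}  FIRST[B]={d}  FIRST[C]={c}
pass 2: done
  FIRST[S]={a,d}  FIRST[A]={b,d}  FIRST[B]={d}  FIRST[C]={c}

FOLLOW iteration:
seed FOLLOW(S) with $
[1]
  A→b B A: FOLLOW(B) ⊇ FIRST(A) = {b,d}; new: +{b,d}
  S→B B: FOLLOW(B) ⊇ FOLLOW(S) ⊇ {$}; new: +{$}
  S→a C: FOLLOW(C) ⊇ FOLLOW(S) ⊇ {$}; new: +{$}
  S→d A: FOLLOW(A) ⊇ FOLLOW(S) ⊇ {$}; new: +{$}
  S: {$}  A: {$}  B: {$,b,d}  C: {$}
[2] — fixpoint
  S: {$}  A: {$}  B: {$,b,d}  C: {$}

FOLLOW(B) = ["$", "b", "d"]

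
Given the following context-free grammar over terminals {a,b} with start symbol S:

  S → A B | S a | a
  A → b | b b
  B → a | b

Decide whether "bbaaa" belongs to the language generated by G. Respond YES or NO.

Convert to CNF:
  S -> A B | S T1 | a
  A -> T0 T0 | b
  B -> a | b
  T0 -> b
  T1 -> a

CYK fill:
  T[0,0] 'b' = {A,B,T0}  orig:{A,B}
  T[1,1] 'b' = {A,B,T0}  orig:{A,B}
  T[2,2] 'a' = {B,S,T1}  orig:{B,S}
  T[3,3] 'a' = {B,S,T1}  orig:{B,S}
  T[4,4] 'a' = {B,S,T1}  orig:{B,S}
  T[0,1] 'bb' = {A,S}
  T[1,2] 'ba' = {S}
  T[2,3] 'aa' = {S}
  T[3,4] 'aa' = {S}
  T[0,2] 'bba' = {S}
  T[1,3] 'baa' = {S}
  T[2,4] 'aaa' = {S}
  T[0,3] 'bbaa' = {S}
  T[1,4] 'baaa' = {S}
  T[0,4] 'bbaaa' = {S}

S ∈ T[0,4] ⇒ YES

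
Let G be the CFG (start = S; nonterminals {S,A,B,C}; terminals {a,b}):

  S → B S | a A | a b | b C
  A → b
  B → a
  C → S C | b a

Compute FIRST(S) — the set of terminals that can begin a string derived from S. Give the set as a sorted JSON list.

FIRST sets, iterate to fixpoint:
round 1:
  A via A→b: +{b}
  B via B→a: +{a}
  C via C→b a: +{b}
  S via S→B S: +{a}
  S via S→b C: +{b}
  S: {a,b}  A: {b}  B: {a}  C: {b}
round 2:
  C via C→S C: +{a}
  S: {a,b}  A: {b}  B: {a}  C: {a,b}
round 3: (stable)
  S: {a,b}  A: {b}  B: {a}  C: {a,b}

FIRST(S) = ["a", "b"]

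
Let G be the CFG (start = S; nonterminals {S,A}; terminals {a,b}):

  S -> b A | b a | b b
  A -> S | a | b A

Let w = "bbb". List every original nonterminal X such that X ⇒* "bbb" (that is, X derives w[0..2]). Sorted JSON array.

CNF form of G:
  S -> T0 A | T0 T0 | T0 T1
  A -> T0 A | T0 T0 | T0 T1 | a
  T0 -> b
  T1 -> a

Fill CYK table bottom-up — only the sub-triangle for w[0..2]:
  [0..0]={T0}  "b"  orig:{}
  [1..1]={T0}  "b"  orig:{}
  [2..2]={T0}  "b"  orig:{}
  [0..1]={A,S}  "bb"
  [1..2]={A,S}  "bb"
  [0..2]={A,S}  "bbb"

Original NTs in T[0,2] deriving "bbb": ["A", "S"]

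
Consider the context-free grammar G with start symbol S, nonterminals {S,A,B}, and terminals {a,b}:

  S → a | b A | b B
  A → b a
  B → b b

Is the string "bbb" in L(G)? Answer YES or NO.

Convert to CNF:
  S -> T0 A | T0 B | a
  A -> T0 T1
  B -> T0 T0
  T0 -> b
  T1 -> a

CYK table (by increasing span):
  [0..0]={T0}  "b"  orig:{}
  [1..1]={T0}  "b"  orig:{}
  [2..2]={T0}  "b"  orig:{}
  [0..1]={B}  "bb"
  [1..2]={B}  "bb"
  [0..2]={S}  "bbb"

S ∈ T[0,2] ⇒ YES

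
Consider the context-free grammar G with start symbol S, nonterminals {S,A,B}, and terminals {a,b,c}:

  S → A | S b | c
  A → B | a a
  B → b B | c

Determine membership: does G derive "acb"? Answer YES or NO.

Convert to CNF:
  S -> S T1 | T0 T0 | T1 B | c
  A -> T0 T0 | T1 B | c
  B -> T1 B | c
  T0 -> a
  T1 -> b

CYK table (by increasing span):
  T[0,0] 'a' = {T0}  orig:{}
  T[1,1] 'c' = {A,B,S}
  T[2,2] 'b' = {T1}  orig:{}
  T[0,1] 'ac' = ∅
  T[1,2] 'cb' = {S}
  T[0,2] 'acb' = ∅

S ∉ T[0,2] ⇒ NO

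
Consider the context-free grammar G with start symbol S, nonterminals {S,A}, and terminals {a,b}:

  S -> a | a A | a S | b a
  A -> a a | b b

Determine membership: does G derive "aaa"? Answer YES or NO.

Convert to CNF:
  S -> T0 A | T0 S | T1 T0 | a
  A -> T0 T0 | T1 T1
  T0 -> a
  T1 -> b

CYK fill:
  cell(0,0) a: {S,T0}  orig:{S}
  cell(1,1) a: {S,T0}  orig:{S}
  cell(2,2) a: {S,T0}  orig:{S}
  cell(0,1) aa: {A,S}
  cell(1,2) aa: {A,S}
  cell(0,2) aaa: {S}

S ∈ T[0,2] ⇒ YES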